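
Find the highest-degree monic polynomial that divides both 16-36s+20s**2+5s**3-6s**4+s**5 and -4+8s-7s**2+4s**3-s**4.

2-3s+s**2

Repeated division with remainder:
  s**5-6s**4+5s**3+20s**2-36s+16 = (-s+2)(-s**4+4s**3-7s**2+8s-4) + (-10s**3+42s**2-56s+24)
  -s**4+4s**3-7s**2+8s-4 = ((1/10)s+1/50)(-10s**3+42s**2-56s+24) + (-(56/25)s**2+(168/25)s-112/25)
  -10s**3+42s**2-56s+24 = ((125/28)s-75/14)(-(56/25)s**2+(168/25)s-112/25) + (0)
Last nonzero remainder: -(56/25)s**2+(168/25)s-112/25. Dividing through by -56/25 gives the monic gcd s**2-3s+2.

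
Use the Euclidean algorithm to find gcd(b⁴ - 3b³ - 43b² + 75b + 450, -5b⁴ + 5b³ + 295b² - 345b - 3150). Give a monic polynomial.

b³ - 8b² - 3b + 90

Euclidean algorithm in ℚ[b]:
  b⁴ - 3b³ - 43b² + 75b + 450 = (-1/5)(-5b⁴ + 5b³ + 295b² - 345b - 3150) + (-2b³ + 16b² + 6b - 180)
  -5b⁴ + 5b³ + 295b² - 345b - 3150 = ((5/2)b + 35/2)(-2b³ + 16b² + 6b - 180) + (0)
Last nonzero remainder: -2b³ + 16b² + 6b - 180. Dividing through by -2 gives the monic gcd b³ - 8b² - 3b + 90.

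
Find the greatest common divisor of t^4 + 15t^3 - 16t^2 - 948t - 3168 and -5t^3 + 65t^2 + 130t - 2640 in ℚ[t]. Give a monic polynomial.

Euclidean algorithm in ℚ[t]:
  t^4 + 15t^3 - 16t^2 - 948t - 3168 = (-(1/5)t - 28/5)(-5t^3 + 65t^2 + 130t - 2640) + (374t^2 - 748t - 17952)
  -5t^3 + 65t^2 + 130t - 2640 = (-(5/374)t + 5/34)(374t^2 - 748t - 17952) + (0)
Last nonzero remainder: 374t^2 - 748t - 17952. Dividing through by 374 gives the monic gcd t^2 - 2t - 48.

t^2 - 2t - 48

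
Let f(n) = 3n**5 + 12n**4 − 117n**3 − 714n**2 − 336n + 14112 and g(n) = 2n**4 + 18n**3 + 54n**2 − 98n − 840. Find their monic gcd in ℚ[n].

n**2 + 7n + 28

Euclidean algorithm in ℚ[n]:
  3n**5 + 12n**4 − 117n**3 − 714n**2 − 336n + 14112 = ((3/2)n − 15/2)(2n**4 + 18n**3 + 54n**2 − 98n − 840) + (−63n**3 − 162n**2 + 189n + 7812)
  2n**4 + 18n**3 + 54n**2 − 98n − 840 = (−(2/63)n − 10/49)(−63n**3 − 162n**2 + 189n + 7812) + ((1320/49)n**2 + (1320/7)n + 5280/7)
  −63n**3 − 162n**2 + 189n + 7812 = (−(1029/440)n + 4557/440)((1320/49)n**2 + (1320/7)n + 5280/7) + (0)
Last nonzero remainder: (1320/49)n**2 + (1320/7)n + 5280/7. Dividing through by 1320/49 gives the monic gcd n**2 + 7n + 28.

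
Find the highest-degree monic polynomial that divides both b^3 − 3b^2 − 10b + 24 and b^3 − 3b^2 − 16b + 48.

Euclidean algorithm in ℚ[b]:
  b^3 − 3b^2 − 10b + 24 = (b^3 − 3b^2 − 16b + 48) + (6b − 24)
  b^3 − 3b^2 − 16b + 48 = ((1/6)b^2 + (1/6)b − 2)(6b − 24) + (0)
Last nonzero remainder: 6b − 24. Dividing through by 6 gives the monic gcd b − 4.

b − 4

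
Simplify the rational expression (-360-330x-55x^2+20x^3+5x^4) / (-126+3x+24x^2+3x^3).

(-120-70x+5x^2+5x^3)/(-42+15x+3x^2)

Repeated division with remainder:
  5x^4+20x^3-55x^2-330x-360 = ((5/3)x-20/3)(3x^3+24x^2+3x-126) + (100x^2-100x-1200)
  3x^3+24x^2+3x-126 = ((3/100)x+27/100)(100x^2-100x-1200) + (66x+198)
  100x^2-100x-1200 = ((50/33)x-200/33)(66x+198) + (0)
Last nonzero remainder: 66x+198. Dividing through by 66 gives the monic gcd x+3.
Cancel x+3 from numerator and denominator to get the reduced form.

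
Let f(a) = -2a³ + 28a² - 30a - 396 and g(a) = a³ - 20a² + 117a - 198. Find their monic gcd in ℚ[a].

a² - 17a + 66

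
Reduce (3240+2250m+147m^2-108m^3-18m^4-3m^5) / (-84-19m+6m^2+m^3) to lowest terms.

(-270-165m-21m^2-3m^3)/(7+m)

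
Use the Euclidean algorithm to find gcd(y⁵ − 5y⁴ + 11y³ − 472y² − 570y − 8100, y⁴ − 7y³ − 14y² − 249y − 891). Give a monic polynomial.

y² + y + 27

Repeated division with remainder:
  y⁵ − 5y⁴ + 11y³ − 472y² − 570y − 8100 = (y + 2)(y⁴ − 7y³ − 14y² − 249y − 891) + (39y³ − 195y² + 819y − 6318)
  y⁴ − 7y³ − 14y² − 249y − 891 = ((1/39)y − 2/39)(39y³ − 195y² + 819y − 6318) + (−45y² − 45y − 1215)
  39y³ − 195y² + 819y − 6318 = (−(13/15)y + 26/5)(−45y² − 45y − 1215) + (0)
Last nonzero remainder: −45y² − 45y − 1215. Dividing through by −45 gives the monic gcd y² + y + 27.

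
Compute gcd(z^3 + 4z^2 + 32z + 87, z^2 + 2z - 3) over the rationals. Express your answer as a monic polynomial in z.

Euclidean algorithm in ℚ[z]:
  z^3 + 4z^2 + 32z + 87 = (z + 2)(z^2 + 2z - 3) + (31z + 93)
  z^2 + 2z - 3 = ((1/31)z - 1/31)(31z + 93) + (0)
Last nonzero remainder: 31z + 93. Dividing through by 31 gives the monic gcd z + 3.

z + 3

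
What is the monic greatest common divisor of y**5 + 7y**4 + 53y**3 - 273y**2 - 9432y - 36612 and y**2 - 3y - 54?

By polynomial division,
  y**5 + 7y**4 + 53y**3 - 273y**2 - 9432y - 36612 = (y**3 + 10y**2 + 137y + 678)(y**2 - 3y - 54) + (0)
The last nonzero remainder y**2 - 3y - 54 is already monic.

y**2 - 3y - 54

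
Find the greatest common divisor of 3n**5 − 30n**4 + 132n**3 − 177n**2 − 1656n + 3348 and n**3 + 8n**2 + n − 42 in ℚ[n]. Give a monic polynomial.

n**2 + n − 6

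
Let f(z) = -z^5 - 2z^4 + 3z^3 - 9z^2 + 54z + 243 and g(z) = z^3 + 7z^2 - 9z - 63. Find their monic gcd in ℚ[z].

z^2 - 9

Apply the Euclidean algorithm:
  -z^5 - 2z^4 + 3z^3 - 9z^2 + 54z + 243 = (-z^2 + 5z - 41)(z^3 + 7z^2 - 9z - 63) + (260z^2 - 2340)
  z^3 + 7z^2 - 9z - 63 = ((1/260)z + 7/260)(260z^2 - 2340) + (0)
Last nonzero remainder: 260z^2 - 2340. Dividing through by 260 gives the monic gcd z^2 - 9.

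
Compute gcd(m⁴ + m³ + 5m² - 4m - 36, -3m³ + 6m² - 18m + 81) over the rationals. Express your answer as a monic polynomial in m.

Apply the Euclidean algorithm:
  m⁴ + m³ + 5m² - 4m - 36 = (-(1/3)m - 1)(-3m³ + 6m² - 18m + 81) + (5m² + 5m + 45)
  -3m³ + 6m² - 18m + 81 = (-(3/5)m + 9/5)(5m² + 5m + 45) + (0)
Last nonzero remainder: 5m² + 5m + 45. Dividing through by 5 gives the monic gcd m² + m + 9.

m² + m + 9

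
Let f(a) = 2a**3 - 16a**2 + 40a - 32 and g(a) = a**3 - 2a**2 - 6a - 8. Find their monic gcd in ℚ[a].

Euclidean algorithm in ℚ[a]:
  2a**3 - 16a**2 + 40a - 32 = (2)(a**3 - 2a**2 - 6a - 8) + (-12a**2 + 52a - 16)
  a**3 - 2a**2 - 6a - 8 = (-(1/12)a - 7/36)(-12a**2 + 52a - 16) + ((25/9)a - 100/9)
  -12a**2 + 52a - 16 = (-(108/25)a + 36/25)((25/9)a - 100/9) + (0)
Last nonzero remainder: (25/9)a - 100/9. Dividing through by 25/9 gives the monic gcd a - 4.

a - 4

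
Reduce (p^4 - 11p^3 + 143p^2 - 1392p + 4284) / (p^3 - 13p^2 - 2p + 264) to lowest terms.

Repeated division with remainder:
  p^4 - 11p^3 + 143p^2 - 1392p + 4284 = (p + 2)(p^3 - 13p^2 - 2p + 264) + (171p^2 - 1652p + 3756)
  p^3 - 13p^2 - 2p + 264 = ((1/171)p - 571/29241)(171p^2 - 1652p + 3756) + (-(1644050/29241)p + 3288100/9747)
  171p^2 - 1652p + 3756 = (-(5000211/1644050)p + 9152433/822025)(-(1644050/29241)p + 3288100/9747) + (0)
Last nonzero remainder: -(1644050/29241)p + 3288100/9747. Dividing through by -1644050/29241 gives the monic gcd p - 6.
Cancel p - 6 from numerator and denominator to get the reduced form.

(p^3 - 5p^2 + 113p - 714)/(p^2 - 7p - 44)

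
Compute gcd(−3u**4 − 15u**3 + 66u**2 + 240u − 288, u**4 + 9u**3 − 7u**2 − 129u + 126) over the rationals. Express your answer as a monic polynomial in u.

u**2 + 5u − 6

Repeated division with remainder:
  −3u**4 − 15u**3 + 66u**2 + 240u − 288 = (−3)(u**4 + 9u**3 − 7u**2 − 129u + 126) + (12u**3 + 45u**2 − 147u + 90)
  u**4 + 9u**3 − 7u**2 − 129u + 126 = ((1/12)u + 7/16)(12u**3 + 45u**2 − 147u + 90) + (−(231/16)u**2 − (1155/16)u + 693/8)
  12u**3 + 45u**2 − 147u + 90 = (−(64/77)u + 80/77)(−(231/16)u**2 − (1155/16)u + 693/8) + (0)
Last nonzero remainder: −(231/16)u**2 − (1155/16)u + 693/8. Dividing through by −231/16 gives the monic gcd u**2 + 5u − 6.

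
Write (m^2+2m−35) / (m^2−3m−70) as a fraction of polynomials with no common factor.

Euclidean algorithm in ℚ[m]:
  m^2+2m−35 = (m^2−3m−70) + (5m+35)
  m^2−3m−70 = ((1/5)m−2)(5m+35) + (0)
Last nonzero remainder: 5m+35. Dividing through by 5 gives the monic gcd m+7.
Cancel m+7 from numerator and denominator to get the reduced form.

(m−5)/(m−10)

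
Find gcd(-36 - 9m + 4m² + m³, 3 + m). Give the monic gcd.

By polynomial division,
  m³ + 4m² - 9m - 36 = (m² + m - 12)(m + 3) + (0)
The last nonzero remainder m + 3 is already monic.

3 + m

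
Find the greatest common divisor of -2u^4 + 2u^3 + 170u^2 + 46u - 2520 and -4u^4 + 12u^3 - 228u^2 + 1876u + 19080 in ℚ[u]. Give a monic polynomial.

u^2 - 4u - 45

Euclidean algorithm in ℚ[u]:
  -2u^4 + 2u^3 + 170u^2 + 46u - 2520 = (1/2)(-4u^4 + 12u^3 - 228u^2 + 1876u + 19080) + (-4u^3 + 284u^2 - 892u - 12060)
  -4u^4 + 12u^3 - 228u^2 + 1876u + 19080 = (u + 68)(-4u^3 + 284u^2 - 892u - 12060) + (-18648u^2 + 74592u + 839160)
  -4u^3 + 284u^2 - 892u - 12060 = ((1/4662)u - 67/4662)(-18648u^2 + 74592u + 839160) + (0)
Last nonzero remainder: -18648u^2 + 74592u + 839160. Dividing through by -18648 gives the monic gcd u^2 - 4u - 45.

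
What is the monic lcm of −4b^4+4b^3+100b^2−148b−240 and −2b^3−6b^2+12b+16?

b^6+b^5−35b^4−5b^3+334b^2−176b−480

By polynomial division,
  −4b^4+4b^3+100b^2−148b−240 = (2b−8)(−2b^3−6b^2+12b+16) + (28b^2−84b−112)
  −2b^3−6b^2+12b+16 = (−(1/14)b−3/7)(28b^2−84b−112) + (−32b−32)
  28b^2−84b−112 = (−(7/8)b+7/2)(−32b−32) + (0)
Last nonzero remainder: −32b−32. Dividing through by −32 gives the monic gcd b+1.
Then lcm(f, g) = f·g / gcd(f, g); expanding and making the result monic gives the answer.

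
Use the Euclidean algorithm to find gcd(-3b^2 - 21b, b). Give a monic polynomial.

Apply the Euclidean algorithm:
  -3b^2 - 21b = (-3b - 21)(b) + (0)
The last nonzero remainder b is already monic.

b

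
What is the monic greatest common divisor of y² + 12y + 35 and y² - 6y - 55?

y + 5

Repeated division with remainder:
  y² + 12y + 35 = (y² - 6y - 55) + (18y + 90)
  y² - 6y - 55 = ((1/18)y - 11/18)(18y + 90) + (0)
Last nonzero remainder: 18y + 90. Dividing through by 18 gives the monic gcd y + 5.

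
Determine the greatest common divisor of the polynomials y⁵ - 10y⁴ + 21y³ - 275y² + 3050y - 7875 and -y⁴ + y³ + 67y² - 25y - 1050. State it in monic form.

y² - 12y + 35

Euclidean algorithm in ℚ[y]:
  y⁵ - 10y⁴ + 21y³ - 275y² + 3050y - 7875 = (-y + 9)(-y⁴ + y³ + 67y² - 25y - 1050) + (79y³ - 903y² + 2225y + 1575)
  -y⁴ + y³ + 67y² - 25y - 1050 = (-(1/79)y - 824/6241)(79y³ - 903y² + 2225y + 1575) + (-(150150/6241)y² + (1801800/6241)y - 5255250/6241)
  79y³ - 903y² + 2225y + 1575 = (-(493039/150150)y - 18723/10010)(-(150150/6241)y² + (1801800/6241)y - 5255250/6241) + (0)
Last nonzero remainder: -(150150/6241)y² + (1801800/6241)y - 5255250/6241. Dividing through by -150150/6241 gives the monic gcd y² - 12y + 35.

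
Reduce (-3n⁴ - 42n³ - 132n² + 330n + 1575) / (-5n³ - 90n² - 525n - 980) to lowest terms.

Repeated division with remainder:
  -3n⁴ - 42n³ - 132n² + 330n + 1575 = ((3/5)n - 12/5)(-5n³ - 90n² - 525n - 980) + (-33n² - 342n - 777)
  -5n³ - 90n² - 525n - 980 = ((5/33)n + 140/121)(-33n² - 342n - 777) + (-(1400/121)n - 9800/121)
  -33n² - 342n - 777 = ((3993/1400)n + 13431/1400)(-(1400/121)n - 9800/121) + (0)
Last nonzero remainder: -(1400/121)n - 9800/121. Dividing through by -1400/121 gives the monic gcd n + 7.
Cancel n + 7 from numerator and denominator to get the reduced form.

(3n³ + 21n² - 15n - 225)/(5n² + 55n + 140)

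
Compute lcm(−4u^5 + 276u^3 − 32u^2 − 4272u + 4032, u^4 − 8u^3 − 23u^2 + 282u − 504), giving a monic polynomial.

By polynomial division,
  −4u^5 + 276u^3 − 32u^2 − 4272u + 4032 = (−4u − 32)(u^4 − 8u^3 − 23u^2 + 282u − 504) + (−72u^3 + 360u^2 + 2736u − 12096)
  u^4 − 8u^3 − 23u^2 + 282u − 504 = (−(1/72)u + 1/24)(−72u^3 + 360u^2 + 2736u − 12096) + (0)
Last nonzero remainder: −72u^3 + 360u^2 + 2736u − 12096. Dividing through by −72 gives the monic gcd u^3 − 5u^2 − 38u + 168.
Then lcm(f, g) = f·g / gcd(f, g); expanding and making the result monic gives the answer.

u^6 − 3u^5 − 69u^4 + 215u^3 + 1044u^2 − 4212u + 3024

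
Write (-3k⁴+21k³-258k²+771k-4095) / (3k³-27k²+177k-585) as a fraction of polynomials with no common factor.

(-k²+3k-35)/(k-5)

Repeated division with remainder:
  -3k⁴+21k³-258k²+771k-4095 = (-k-2)(3k³-27k²+177k-585) + (-135k²+540k-5265)
  3k³-27k²+177k-585 = (-(1/45)k+1/9)(-135k²+540k-5265) + (0)
Last nonzero remainder: -135k²+540k-5265. Dividing through by -135 gives the monic gcd k²-4k+39.
Cancel k²-4k+39 from numerator and denominator to get the reduced form.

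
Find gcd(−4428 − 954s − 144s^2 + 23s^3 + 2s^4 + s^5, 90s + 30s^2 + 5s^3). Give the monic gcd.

Repeated division with remainder:
  s^5 + 2s^4 + 23s^3 − 144s^2 − 954s − 4428 = ((1/5)s^2 − (4/5)s + 29/5)(5s^3 + 30s^2 + 90s) + (−246s^2 − 1476s − 4428)
  5s^3 + 30s^2 + 90s = (−(5/246)s)(−246s^2 − 1476s − 4428) + (0)
Last nonzero remainder: −246s^2 − 1476s − 4428. Dividing through by −246 gives the monic gcd s^2 + 6s + 18.

18 + 6s + s^2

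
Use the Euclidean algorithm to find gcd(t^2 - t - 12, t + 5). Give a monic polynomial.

1

Euclidean algorithm in ℚ[t]:
  t^2 - t - 12 = (t - 6)(t + 5) + (18)
  t + 5 = ((1/18)t + 5/18)(18) + (0)
The last nonzero remainder is the constant 18, so the polynomials are coprime and gcd = 1.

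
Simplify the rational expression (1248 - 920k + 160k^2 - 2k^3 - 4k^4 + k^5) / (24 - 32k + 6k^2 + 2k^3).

Repeated division with remainder:
  k^5 - 4k^4 - 2k^3 + 160k^2 - 920k + 1248 = ((1/2)k^2 - (7/2)k + 35/2)(2k^3 + 6k^2 - 32k + 24) + (-69k^2 - 276k + 828)
  2k^3 + 6k^2 - 32k + 24 = (-(2/69)k + 2/69)(-69k^2 - 276k + 828) + (0)
Last nonzero remainder: -69k^2 - 276k + 828. Dividing through by -69 gives the monic gcd k^2 + 4k - 12.
Cancel k^2 + 4k - 12 from numerator and denominator to get the reduced form.

(-104 + 42k - 8k^2 + k^3)/(-2 + 2k)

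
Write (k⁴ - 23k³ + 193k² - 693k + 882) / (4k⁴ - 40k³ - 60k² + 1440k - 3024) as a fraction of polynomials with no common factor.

(k - 7)/(4k + 24)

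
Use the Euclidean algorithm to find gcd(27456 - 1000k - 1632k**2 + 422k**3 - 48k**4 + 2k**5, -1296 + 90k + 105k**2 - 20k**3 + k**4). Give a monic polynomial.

Euclidean algorithm in ℚ[k]:
  2k**5 - 48k**4 + 422k**3 - 1632k**2 - 1000k + 27456 = (2k - 8)(k**4 - 20k**3 + 105k**2 + 90k - 1296) + (52k**3 - 972k**2 + 2312k + 17088)
  k**4 - 20k**3 + 105k**2 + 90k - 1296 = ((1/52)k - 17/676)(52k**3 - 972k**2 + 2312k + 17088) + ((6100/169)k**2 - (30500/169)k - 146400/169)
  52k**3 - 972k**2 + 2312k + 17088 = ((2197/1525)k - 30082/1525)((6100/169)k**2 - (30500/169)k - 146400/169) + (0)
Last nonzero remainder: (6100/169)k**2 - (30500/169)k - 146400/169. Dividing through by 6100/169 gives the monic gcd k**2 - 5k - 24.

-24 - 5k + k**2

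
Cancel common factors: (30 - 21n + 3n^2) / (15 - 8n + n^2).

(-6 + 3n)/(-3 + n)

Euclidean algorithm in ℚ[n]:
  3n^2 - 21n + 30 = (3)(n^2 - 8n + 15) + (3n - 15)
  n^2 - 8n + 15 = ((1/3)n - 1)(3n - 15) + (0)
Last nonzero remainder: 3n - 15. Dividing through by 3 gives the monic gcd n - 5.
Cancel n - 5 from numerator and denominator to get the reduced form.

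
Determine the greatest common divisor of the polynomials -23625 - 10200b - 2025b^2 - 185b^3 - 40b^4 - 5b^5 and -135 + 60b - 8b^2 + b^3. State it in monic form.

45 - 5b + b^2

Apply the Euclidean algorithm:
  -5b^5 - 40b^4 - 185b^3 - 2025b^2 - 10200b - 23625 = (-5b^2 - 80b - 525)(b^3 - 8b^2 + 60b - 135) + (-2100b^2 + 10500b - 94500)
  b^3 - 8b^2 + 60b - 135 = (-(1/2100)b + 1/700)(-2100b^2 + 10500b - 94500) + (0)
Last nonzero remainder: -2100b^2 + 10500b - 94500. Dividing through by -2100 gives the monic gcd b^2 - 5b + 45.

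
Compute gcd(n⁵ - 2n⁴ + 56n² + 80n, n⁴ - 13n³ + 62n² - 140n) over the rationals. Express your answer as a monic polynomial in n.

n³ - 6n² + 20n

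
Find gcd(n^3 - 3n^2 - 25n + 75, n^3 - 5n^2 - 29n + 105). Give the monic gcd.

Euclidean algorithm in ℚ[n]:
  n^3 - 3n^2 - 25n + 75 = (n^3 - 5n^2 - 29n + 105) + (2n^2 + 4n - 30)
  n^3 - 5n^2 - 29n + 105 = ((1/2)n - 7/2)(2n^2 + 4n - 30) + (0)
Last nonzero remainder: 2n^2 + 4n - 30. Dividing through by 2 gives the monic gcd n^2 + 2n - 15.

n^2 + 2n - 15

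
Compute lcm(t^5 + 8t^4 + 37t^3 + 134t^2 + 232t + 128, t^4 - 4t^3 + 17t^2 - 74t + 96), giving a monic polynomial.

t^7 + 3t^6 + 3t^5 - 3t^4 - 216t^3 - 228t^2 + 752t + 768

Repeated division with remainder:
  t^5 + 8t^4 + 37t^3 + 134t^2 + 232t + 128 = (t + 12)(t^4 - 4t^3 + 17t^2 - 74t + 96) + (68t^3 + 4t^2 + 1024t - 1024)
  t^4 - 4t^3 + 17t^2 - 74t + 96 = ((1/68)t - 69/1156)(68t^3 + 4t^2 + 1024t - 1024) + ((630/289)t^2 + (630/289)t + 10080/289)
  68t^3 + 4t^2 + 1024t - 1024 = ((9826/315)t - 9248/315)((630/289)t^2 + (630/289)t + 10080/289) + (0)
Last nonzero remainder: (630/289)t^2 + (630/289)t + 10080/289. Dividing through by 630/289 gives the monic gcd t^2 + t + 16.
Then lcm(f, g) = f·g / gcd(f, g); expanding and making the result monic gives the answer.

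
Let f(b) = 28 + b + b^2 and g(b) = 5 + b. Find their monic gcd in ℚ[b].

1

Euclidean algorithm in ℚ[b]:
  b^2 + b + 28 = (b − 4)(b + 5) + (48)
  b + 5 = ((1/48)b + 5/48)(48) + (0)
The last nonzero remainder is the constant 48, so the polynomials are coprime and gcd = 1.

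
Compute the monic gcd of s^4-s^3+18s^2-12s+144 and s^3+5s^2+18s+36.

s^2+2s+12

Apply the Euclidean algorithm:
  s^4-s^3+18s^2-12s+144 = (s-6)(s^3+5s^2+18s+36) + (30s^2+60s+360)
  s^3+5s^2+18s+36 = ((1/30)s+1/10)(30s^2+60s+360) + (0)
Last nonzero remainder: 30s^2+60s+360. Dividing through by 30 gives the monic gcd s^2+2s+12.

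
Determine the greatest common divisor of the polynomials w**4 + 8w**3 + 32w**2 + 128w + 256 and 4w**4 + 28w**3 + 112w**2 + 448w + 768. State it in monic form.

w**3 + 4w**2 + 16w + 64

By polynomial division,
  w**4 + 8w**3 + 32w**2 + 128w + 256 = (1/4)(4w**4 + 28w**3 + 112w**2 + 448w + 768) + (w**3 + 4w**2 + 16w + 64)
  4w**4 + 28w**3 + 112w**2 + 448w + 768 = (4w + 12)(w**3 + 4w**2 + 16w + 64) + (0)
The last nonzero remainder w**3 + 4w**2 + 16w + 64 is already monic.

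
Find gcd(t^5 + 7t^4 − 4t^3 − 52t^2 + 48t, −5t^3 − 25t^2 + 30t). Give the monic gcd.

Euclidean algorithm in ℚ[t]:
  t^5 + 7t^4 − 4t^3 − 52t^2 + 48t = (−(1/5)t^2 − (2/5)t + 8/5)(−5t^3 − 25t^2 + 30t) + (0)
Last nonzero remainder: −5t^3 − 25t^2 + 30t. Dividing through by −5 gives the monic gcd t^3 + 5t^2 − 6t.

t^3 + 5t^2 − 6t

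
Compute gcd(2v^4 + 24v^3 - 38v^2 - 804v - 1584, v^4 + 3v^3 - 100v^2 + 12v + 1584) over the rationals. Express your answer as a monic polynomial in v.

v^3 + 9v^2 - 46v - 264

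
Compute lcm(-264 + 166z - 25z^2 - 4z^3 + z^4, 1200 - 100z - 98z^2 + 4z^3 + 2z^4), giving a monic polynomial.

6600 - 4150z + 361z^2 + 266z^3 - 50z^4 - 4z^5 + z^6

Apply the Euclidean algorithm:
  z^4 - 4z^3 - 25z^2 + 166z - 264 = (1/2)(2z^4 + 4z^3 - 98z^2 - 100z + 1200) + (-6z^3 + 24z^2 + 216z - 864)
  2z^4 + 4z^3 - 98z^2 - 100z + 1200 = (-(1/3)z - 2)(-6z^3 + 24z^2 + 216z - 864) + (22z^2 + 44z - 528)
  -6z^3 + 24z^2 + 216z - 864 = (-(3/11)z + 18/11)(22z^2 + 44z - 528) + (0)
Last nonzero remainder: 22z^2 + 44z - 528. Dividing through by 22 gives the monic gcd z^2 + 2z - 24.
Then lcm(f, g) = f·g / gcd(f, g); expanding and making the result monic gives the answer.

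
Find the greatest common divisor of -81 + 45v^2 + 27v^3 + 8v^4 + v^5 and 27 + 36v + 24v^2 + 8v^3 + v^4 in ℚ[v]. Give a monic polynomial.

9 + 6v + v^2

By polynomial division,
  v^5 + 8v^4 + 27v^3 + 45v^2 - 81 = (v)(v^4 + 8v^3 + 24v^2 + 36v + 27) + (3v^3 + 9v^2 - 27v - 81)
  v^4 + 8v^3 + 24v^2 + 36v + 27 = ((1/3)v + 5/3)(3v^3 + 9v^2 - 27v - 81) + (18v^2 + 108v + 162)
  3v^3 + 9v^2 - 27v - 81 = ((1/6)v - 1/2)(18v^2 + 108v + 162) + (0)
Last nonzero remainder: 18v^2 + 108v + 162. Dividing through by 18 gives the monic gcd v^2 + 6v + 9.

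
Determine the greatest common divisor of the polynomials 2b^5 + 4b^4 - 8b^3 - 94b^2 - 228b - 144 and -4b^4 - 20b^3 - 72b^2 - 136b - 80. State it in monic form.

b^2 + 3b + 2

Repeated division with remainder:
  2b^5 + 4b^4 - 8b^3 - 94b^2 - 228b - 144 = (-(1/2)b + 3/2)(-4b^4 - 20b^3 - 72b^2 - 136b - 80) + (-14b^3 - 54b^2 - 64b - 24)
  -4b^4 - 20b^3 - 72b^2 - 136b - 80 = ((2/7)b + 16/49)(-14b^3 - 54b^2 - 64b - 24) + (-(1768/49)b^2 - (5304/49)b - 3536/49)
  -14b^3 - 54b^2 - 64b - 24 = ((343/884)b + 147/442)(-(1768/49)b^2 - (5304/49)b - 3536/49) + (0)
Last nonzero remainder: -(1768/49)b^2 - (5304/49)b - 3536/49. Dividing through by -1768/49 gives the monic gcd b^2 + 3b + 2.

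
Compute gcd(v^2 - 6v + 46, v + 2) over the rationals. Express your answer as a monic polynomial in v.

1

Apply the Euclidean algorithm:
  v^2 - 6v + 46 = (v - 8)(v + 2) + (62)
  v + 2 = ((1/62)v + 1/31)(62) + (0)
The last nonzero remainder is the constant 62, so the polynomials are coprime and gcd = 1.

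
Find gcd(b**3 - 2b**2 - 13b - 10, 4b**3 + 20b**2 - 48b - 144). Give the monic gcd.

b + 2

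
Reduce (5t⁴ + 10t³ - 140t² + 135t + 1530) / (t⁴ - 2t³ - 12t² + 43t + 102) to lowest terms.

(5t + 30)/(t + 2)

Euclidean algorithm in ℚ[t]:
  5t⁴ + 10t³ - 140t² + 135t + 1530 = (5)(t⁴ - 2t³ - 12t² + 43t + 102) + (20t³ - 80t² - 80t + 1020)
  t⁴ - 2t³ - 12t² + 43t + 102 = ((1/20)t + 1/10)(20t³ - 80t² - 80t + 1020) + (0)
Last nonzero remainder: 20t³ - 80t² - 80t + 1020. Dividing through by 20 gives the monic gcd t³ - 4t² - 4t + 51.
Cancel t³ - 4t² - 4t + 51 from numerator and denominator to get the reduced form.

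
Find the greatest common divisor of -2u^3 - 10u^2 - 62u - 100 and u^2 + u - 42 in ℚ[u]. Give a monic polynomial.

1

By polynomial division,
  -2u^3 - 10u^2 - 62u - 100 = (-2u - 8)(u^2 + u - 42) + (-138u - 436)
  u^2 + u - 42 = (-(1/138)u + 149/9522)(-138u - 436) + (-167480/4761)
  -138u - 436 = ((328509/83740)u + 518949/41870)(-167480/4761) + (0)
The last nonzero remainder is the constant -167480/4761, so the polynomials are coprime and gcd = 1.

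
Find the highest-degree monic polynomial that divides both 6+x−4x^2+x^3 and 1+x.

1+x

Apply the Euclidean algorithm:
  x^3−4x^2+x+6 = (x^2−5x+6)(x+1) + (0)
The last nonzero remainder x+1 is already monic.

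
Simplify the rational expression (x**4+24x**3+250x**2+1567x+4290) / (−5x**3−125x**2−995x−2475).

(−x**3−13x**2−107x−390)/(5x**2+70x+225)

Repeated division with remainder:
  x**4+24x**3+250x**2+1567x+4290 = (−(1/5)x+1/5)(−5x**3−125x**2−995x−2475) + (76x**2+1271x+4785)
  −5x**3−125x**2−995x−2475 = (−(5/76)x−3145/5776)(76x**2+1271x+4785) + ((68475/5776)x+753225/5776)
  76x**2+1271x+4785 = ((438976/68475)x+167504/4565)((68475/5776)x+753225/5776) + (0)
Last nonzero remainder: (68475/5776)x+753225/5776. Dividing through by 68475/5776 gives the monic gcd x+11.
Cancel x+11 from numerator and denominator to get the reduced form.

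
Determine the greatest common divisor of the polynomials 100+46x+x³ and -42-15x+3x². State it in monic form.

2+x

Apply the Euclidean algorithm:
  x³+46x+100 = ((1/3)x+5/3)(3x²-15x-42) + (85x+170)
  3x²-15x-42 = ((3/85)x-21/85)(85x+170) + (0)
Last nonzero remainder: 85x+170. Dividing through by 85 gives the monic gcd x+2.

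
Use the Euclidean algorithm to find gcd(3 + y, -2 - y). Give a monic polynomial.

1

Euclidean algorithm in ℚ[y]:
  y + 3 = (-1)(-y - 2) + (1)
  -y - 2 = (-y - 2)(1) + (0)
The last nonzero remainder is the constant 1, so the polynomials are coprime and gcd = 1.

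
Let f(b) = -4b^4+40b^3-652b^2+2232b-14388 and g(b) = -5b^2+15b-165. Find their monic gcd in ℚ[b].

b^2-3b+33

By polynomial division,
  -4b^4+40b^3-652b^2+2232b-14388 = ((4/5)b^2-(28/5)b+436/5)(-5b^2+15b-165) + (0)
Last nonzero remainder: -5b^2+15b-165. Dividing through by -5 gives the monic gcd b^2-3b+33.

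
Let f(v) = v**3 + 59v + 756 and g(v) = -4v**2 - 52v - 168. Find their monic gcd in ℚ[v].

v + 7

Repeated division with remainder:
  v**3 + 59v + 756 = (-(1/4)v + 13/4)(-4v**2 - 52v - 168) + (186v + 1302)
  -4v**2 - 52v - 168 = (-(2/93)v - 4/31)(186v + 1302) + (0)
Last nonzero remainder: 186v + 1302. Dividing through by 186 gives the monic gcd v + 7.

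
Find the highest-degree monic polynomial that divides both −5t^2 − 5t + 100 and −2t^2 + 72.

1

Apply the Euclidean algorithm:
  −5t^2 − 5t + 100 = (5/2)(−2t^2 + 72) + (−5t − 80)
  −2t^2 + 72 = ((2/5)t − 32/5)(−5t − 80) + (−440)
  −5t − 80 = ((1/88)t + 2/11)(−440) + (0)
The last nonzero remainder is the constant −440, so the polynomials are coprime and gcd = 1.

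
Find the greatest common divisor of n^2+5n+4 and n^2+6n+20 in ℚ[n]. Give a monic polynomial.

Apply the Euclidean algorithm:
  n^2+5n+4 = (n^2+6n+20) + (-n-16)
  n^2+6n+20 = (-n+10)(-n-16) + (180)
  -n-16 = (-(1/180)n-4/45)(180) + (0)
The last nonzero remainder is the constant 180, so the polynomials are coprime and gcd = 1.

1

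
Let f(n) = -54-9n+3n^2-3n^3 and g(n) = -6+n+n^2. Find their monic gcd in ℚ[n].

1

Apply the Euclidean algorithm:
  -3n^3+3n^2-9n-54 = (-3n+6)(n^2+n-6) + (-33n-18)
  n^2+n-6 = (-(1/33)n-5/363)(-33n-18) + (-756/121)
  -33n-18 = ((1331/252)n+121/42)(-756/121) + (0)
The last nonzero remainder is the constant -756/121, so the polynomials are coprime and gcd = 1.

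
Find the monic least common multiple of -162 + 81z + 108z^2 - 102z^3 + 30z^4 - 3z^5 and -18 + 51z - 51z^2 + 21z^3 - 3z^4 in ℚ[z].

Apply the Euclidean algorithm:
  -3z^5 + 30z^4 - 102z^3 + 108z^2 + 81z - 162 = (z - 3)(-3z^4 + 21z^3 - 51z^2 + 51z - 18) + (12z^3 - 96z^2 + 252z - 216)
  -3z^4 + 21z^3 - 51z^2 + 51z - 18 = (-(1/4)z - 1/4)(12z^3 - 96z^2 + 252z - 216) + (-12z^2 + 60z - 72)
  12z^3 - 96z^2 + 252z - 216 = (-z + 3)(-12z^2 + 60z - 72) + (0)
Last nonzero remainder: -12z^2 + 60z - 72. Dividing through by -12 gives the monic gcd z^2 - 5z + 6.
Then lcm(f, g) = f·g / gcd(f, g); expanding and making the result monic gives the answer.

54 - 135z + 72z^2 + 79z^3 - 114z^4 + 55z^5 - 12z^6 + z^7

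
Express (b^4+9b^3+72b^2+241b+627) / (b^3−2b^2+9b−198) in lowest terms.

Euclidean algorithm in ℚ[b]:
  b^4+9b^3+72b^2+241b+627 = (b+11)(b^3−2b^2+9b−198) + (85b^2+340b+2805)
  b^3−2b^2+9b−198 = ((1/85)b−6/85)(85b^2+340b+2805) + (0)
Last nonzero remainder: 85b^2+340b+2805. Dividing through by 85 gives the monic gcd b^2+4b+33.
Cancel b^2+4b+33 from numerator and denominator to get the reduced form.

(b^2+5b+19)/(b−6)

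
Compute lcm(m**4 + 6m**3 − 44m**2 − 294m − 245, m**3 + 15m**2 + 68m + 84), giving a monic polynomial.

Euclidean algorithm in ℚ[m]:
  m**4 + 6m**3 − 44m**2 − 294m − 245 = (m − 9)(m**3 + 15m**2 + 68m + 84) + (23m**2 + 234m + 511)
  m**3 + 15m**2 + 68m + 84 = ((1/23)m + 111/529)(23m**2 + 234m + 511) + (−(1755/529)m − 12285/529)
  23m**2 + 234m + 511 = (−(12167/1755)m − 38617/1755)(−(1755/529)m − 12285/529) + (0)
Last nonzero remainder: −(1755/529)m − 12285/529. Dividing through by −1755/529 gives the monic gcd m + 7.
Then lcm(f, g) = f·g / gcd(f, g); expanding and making the result monic gives the answer.

m**6 + 14m**5 + 16m**4 − 574m**3 − 3125m**2 − 5488m − 2940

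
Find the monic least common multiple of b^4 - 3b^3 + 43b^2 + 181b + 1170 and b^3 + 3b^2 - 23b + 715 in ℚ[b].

b^5 + 8b^4 + 10b^3 + 654b^2 + 3161b + 12870

By polynomial division,
  b^4 - 3b^3 + 43b^2 + 181b + 1170 = (b - 6)(b^3 + 3b^2 - 23b + 715) + (84b^2 - 672b + 5460)
  b^3 + 3b^2 - 23b + 715 = ((1/84)b + 11/84)(84b^2 - 672b + 5460) + (0)
Last nonzero remainder: 84b^2 - 672b + 5460. Dividing through by 84 gives the monic gcd b^2 - 8b + 65.
Then lcm(f, g) = f·g / gcd(f, g); expanding and making the result monic gives the answer.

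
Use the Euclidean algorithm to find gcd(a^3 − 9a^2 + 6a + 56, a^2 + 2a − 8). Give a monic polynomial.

1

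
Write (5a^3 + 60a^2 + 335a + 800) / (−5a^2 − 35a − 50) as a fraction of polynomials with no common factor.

(−a^2 − 7a − 32)/(a + 2)

Euclidean algorithm in ℚ[a]:
  5a^3 + 60a^2 + 335a + 800 = (−a − 5)(−5a^2 − 35a − 50) + (110a + 550)
  −5a^2 − 35a − 50 = (−(1/22)a − 1/11)(110a + 550) + (0)
Last nonzero remainder: 110a + 550. Dividing through by 110 gives the monic gcd a + 5.
Cancel a + 5 from numerator and denominator to get the reduced form.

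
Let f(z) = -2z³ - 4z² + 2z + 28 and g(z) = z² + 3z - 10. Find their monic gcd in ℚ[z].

Euclidean algorithm in ℚ[z]:
  -2z³ - 4z² + 2z + 28 = (-2z + 2)(z² + 3z - 10) + (-24z + 48)
  z² + 3z - 10 = (-(1/24)z - 5/24)(-24z + 48) + (0)
Last nonzero remainder: -24z + 48. Dividing through by -24 gives the monic gcd z - 2.

z - 2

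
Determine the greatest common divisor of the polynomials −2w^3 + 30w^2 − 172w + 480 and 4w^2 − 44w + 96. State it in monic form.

By polynomial division,
  −2w^3 + 30w^2 − 172w + 480 = (−(1/2)w + 2)(4w^2 − 44w + 96) + (−36w + 288)
  4w^2 − 44w + 96 = (−(1/9)w + 1/3)(−36w + 288) + (0)
Last nonzero remainder: −36w + 288. Dividing through by −36 gives the monic gcd w − 8.

w − 8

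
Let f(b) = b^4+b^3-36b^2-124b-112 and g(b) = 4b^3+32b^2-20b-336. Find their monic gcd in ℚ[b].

b+4

Repeated division with remainder:
  b^4+b^3-36b^2-124b-112 = ((1/4)b-7/4)(4b^3+32b^2-20b-336) + (25b^2-75b-700)
  4b^3+32b^2-20b-336 = ((4/25)b+44/25)(25b^2-75b-700) + (224b+896)
  25b^2-75b-700 = ((25/224)b-25/32)(224b+896) + (0)
Last nonzero remainder: 224b+896. Dividing through by 224 gives the monic gcd b+4.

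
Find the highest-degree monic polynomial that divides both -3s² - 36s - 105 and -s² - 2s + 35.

s + 7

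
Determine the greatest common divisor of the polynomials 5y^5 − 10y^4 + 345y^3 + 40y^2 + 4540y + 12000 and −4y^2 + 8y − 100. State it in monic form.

y^2 − 2y + 25

Euclidean algorithm in ℚ[y]:
  5y^5 − 10y^4 + 345y^3 + 40y^2 + 4540y + 12000 = (−(5/4)y^3 − 55y − 120)(−4y^2 + 8y − 100) + (0)
Last nonzero remainder: −4y^2 + 8y − 100. Dividing through by −4 gives the monic gcd y^2 − 2y + 25.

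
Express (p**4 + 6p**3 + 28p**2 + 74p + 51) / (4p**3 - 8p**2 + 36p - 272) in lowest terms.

Repeated division with remainder:
  p**4 + 6p**3 + 28p**2 + 74p + 51 = ((1/4)p + 2)(4p**3 - 8p**2 + 36p - 272) + (35p**2 + 70p + 595)
  4p**3 - 8p**2 + 36p - 272 = ((4/35)p - 16/35)(35p**2 + 70p + 595) + (0)
Last nonzero remainder: 35p**2 + 70p + 595. Dividing through by 35 gives the monic gcd p**2 + 2p + 17.
Cancel p**2 + 2p + 17 from numerator and denominator to get the reduced form.

(p**2 + 4p + 3)/(4p - 16)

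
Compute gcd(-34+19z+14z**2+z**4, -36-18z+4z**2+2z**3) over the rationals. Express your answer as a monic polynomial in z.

Repeated division with remainder:
  z**4+14z**2+19z-34 = ((1/2)z-1)(2z**3+4z**2-18z-36) + (27z**2+19z-70)
  2z**3+4z**2-18z-36 = ((2/27)z+70/729)(27z**2+19z-70) + (-(10672/729)z-21344/729)
  27z**2+19z-70 = (-(19683/10672)z+25515/10672)(-(10672/729)z-21344/729) + (0)
Last nonzero remainder: -(10672/729)z-21344/729. Dividing through by -10672/729 gives the monic gcd z+2.

2+z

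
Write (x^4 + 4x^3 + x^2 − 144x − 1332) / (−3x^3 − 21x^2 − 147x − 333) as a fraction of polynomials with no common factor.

Repeated division with remainder:
  x^4 + 4x^3 + x^2 − 144x − 1332 = (−(1/3)x + 1)(−3x^3 − 21x^2 − 147x − 333) + (−27x^2 − 108x − 999)
  −3x^3 − 21x^2 − 147x − 333 = ((1/9)x + 1/3)(−27x^2 − 108x − 999) + (0)
Last nonzero remainder: −27x^2 − 108x − 999. Dividing through by −27 gives the monic gcd x^2 + 4x + 37.
Cancel x^2 + 4x + 37 from numerator and denominator to get the reduced form.

(−x^2 + 36)/(3x + 9)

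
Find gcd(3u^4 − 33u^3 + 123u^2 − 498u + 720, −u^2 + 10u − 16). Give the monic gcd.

u^2 − 10u + 16

Repeated division with remainder:
  3u^4 − 33u^3 + 123u^2 − 498u + 720 = (−3u^2 + 3u − 45)(−u^2 + 10u − 16) + (0)
Last nonzero remainder: −u^2 + 10u − 16. Dividing through by −1 gives the monic gcd u^2 − 10u + 16.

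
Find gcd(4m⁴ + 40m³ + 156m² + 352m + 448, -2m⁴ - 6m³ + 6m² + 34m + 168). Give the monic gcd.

By polynomial division,
  4m⁴ + 40m³ + 156m² + 352m + 448 = (-2)(-2m⁴ - 6m³ + 6m² + 34m + 168) + (28m³ + 168m² + 420m + 784)
  -2m⁴ - 6m³ + 6m² + 34m + 168 = (-(1/14)m + 3/14)(28m³ + 168m² + 420m + 784) + (0)
Last nonzero remainder: 28m³ + 168m² + 420m + 784. Dividing through by 28 gives the monic gcd m³ + 6m² + 15m + 28.

m³ + 6m² + 15m + 28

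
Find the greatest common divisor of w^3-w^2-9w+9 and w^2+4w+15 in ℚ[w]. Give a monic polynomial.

1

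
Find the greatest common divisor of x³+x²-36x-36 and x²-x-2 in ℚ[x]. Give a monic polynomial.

x+1

Repeated division with remainder:
  x³+x²-36x-36 = (x+2)(x²-x-2) + (-32x-32)
  x²-x-2 = (-(1/32)x+1/16)(-32x-32) + (0)
Last nonzero remainder: -32x-32. Dividing through by -32 gives the monic gcd x+1.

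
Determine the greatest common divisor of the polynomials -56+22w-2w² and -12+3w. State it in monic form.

-4+w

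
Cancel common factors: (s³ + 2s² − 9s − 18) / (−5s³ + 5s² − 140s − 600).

(−s² + s + 6)/(5s² − 20s + 200)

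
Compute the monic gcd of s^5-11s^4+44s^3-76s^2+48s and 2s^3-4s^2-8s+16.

s^2-4s+4

Repeated division with remainder:
  s^5-11s^4+44s^3-76s^2+48s = ((1/2)s^2-(9/2)s+15)(2s^3-4s^2-8s+16) + (-60s^2+240s-240)
  2s^3-4s^2-8s+16 = (-(1/30)s-1/15)(-60s^2+240s-240) + (0)
Last nonzero remainder: -60s^2+240s-240. Dividing through by -60 gives the monic gcd s^2-4s+4.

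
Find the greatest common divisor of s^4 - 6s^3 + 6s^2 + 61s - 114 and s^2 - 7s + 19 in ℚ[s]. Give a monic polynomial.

s^2 - 7s + 19

Apply the Euclidean algorithm:
  s^4 - 6s^3 + 6s^2 + 61s - 114 = (s^2 + s - 6)(s^2 - 7s + 19) + (0)
The last nonzero remainder s^2 - 7s + 19 is already monic.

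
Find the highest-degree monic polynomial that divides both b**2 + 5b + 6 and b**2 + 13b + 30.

b + 3

Repeated division with remainder:
  b**2 + 5b + 6 = (b**2 + 13b + 30) + (-8b - 24)
  b**2 + 13b + 30 = (-(1/8)b - 5/4)(-8b - 24) + (0)
Last nonzero remainder: -8b - 24. Dividing through by -8 gives the monic gcd b + 3.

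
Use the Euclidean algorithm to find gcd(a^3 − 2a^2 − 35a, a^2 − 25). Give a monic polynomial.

Apply the Euclidean algorithm:
  a^3 − 2a^2 − 35a = (a − 2)(a^2 − 25) + (−10a − 50)
  a^2 − 25 = (−(1/10)a + 1/2)(−10a − 50) + (0)
Last nonzero remainder: −10a − 50. Dividing through by −10 gives the monic gcd a + 5.

a + 5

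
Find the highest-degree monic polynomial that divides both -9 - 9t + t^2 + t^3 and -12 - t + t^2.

By polynomial division,
  t^3 + t^2 - 9t - 9 = (t + 2)(t^2 - t - 12) + (5t + 15)
  t^2 - t - 12 = ((1/5)t - 4/5)(5t + 15) + (0)
Last nonzero remainder: 5t + 15. Dividing through by 5 gives the monic gcd t + 3.

3 + t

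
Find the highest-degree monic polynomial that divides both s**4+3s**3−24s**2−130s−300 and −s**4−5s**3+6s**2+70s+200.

s**3+9s**2+30s+50

Apply the Euclidean algorithm:
  s**4+3s**3−24s**2−130s−300 = (−1)(−s**4−5s**3+6s**2+70s+200) + (−2s**3−18s**2−60s−100)
  −s**4−5s**3+6s**2+70s+200 = ((1/2)s−2)(−2s**3−18s**2−60s−100) + (0)
Last nonzero remainder: −2s**3−18s**2−60s−100. Dividing through by −2 gives the monic gcd s**3+9s**2+30s+50.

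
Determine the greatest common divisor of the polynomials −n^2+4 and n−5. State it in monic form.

1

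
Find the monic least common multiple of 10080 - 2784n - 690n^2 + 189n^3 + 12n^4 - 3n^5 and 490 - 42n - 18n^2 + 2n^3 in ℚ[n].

By polynomial division,
  -3n^5 + 12n^4 + 189n^3 - 690n^2 - 2784n + 10080 = (-(3/2)n^2 - (15/2)n - 9/2)(2n^3 - 18n^2 - 42n + 490) + (-351n^2 + 702n + 12285)
  2n^3 - 18n^2 - 42n + 490 = (-(2/351)n + 14/351)(-351n^2 + 702n + 12285) + (0)
Last nonzero remainder: -351n^2 + 702n + 12285. Dividing through by -351 gives the monic gcd n^2 - 2n - 35.
Then lcm(f, g) = f·g / gcd(f, g); expanding and making the result monic gives the answer.

23520 - 9856n - 682n^2 + 671n^3 - 35n^4 - 11n^5 + n^6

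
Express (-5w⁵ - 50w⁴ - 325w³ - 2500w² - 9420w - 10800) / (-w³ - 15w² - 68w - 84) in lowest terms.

(5w³ + 10w² + 185w + 900)/(w + 7)

Euclidean algorithm in ℚ[w]:
  -5w⁵ - 50w⁴ - 325w³ - 2500w² - 9420w - 10800 = (5w² - 25w + 360)(-w³ - 15w² - 68w - 84) + (1620w² + 12960w + 19440)
  -w³ - 15w² - 68w - 84 = (-(1/1620)w - 7/1620)(1620w² + 12960w + 19440) + (0)
Last nonzero remainder: 1620w² + 12960w + 19440. Dividing through by 1620 gives the monic gcd w² + 8w + 12.
Cancel w² + 8w + 12 from numerator and denominator to get the reduced form.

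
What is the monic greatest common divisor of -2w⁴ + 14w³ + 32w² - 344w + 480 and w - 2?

By polynomial division,
  -2w⁴ + 14w³ + 32w² - 344w + 480 = (-2w³ + 10w² + 52w - 240)(w - 2) + (0)
The last nonzero remainder w - 2 is already monic.

w - 2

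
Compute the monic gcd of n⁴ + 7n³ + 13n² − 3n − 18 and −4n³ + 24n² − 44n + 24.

n − 1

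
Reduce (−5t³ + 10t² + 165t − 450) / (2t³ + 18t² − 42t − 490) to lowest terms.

(−5t² − 15t + 90)/(2t² + 28t + 98)

Euclidean algorithm in ℚ[t]:
  −5t³ + 10t² + 165t − 450 = (−5/2)(2t³ + 18t² − 42t − 490) + (55t² + 60t − 1675)
  2t³ + 18t² − 42t − 490 = ((2/55)t + 174/605)(55t² + 60t − 1675) + ((200/121)t − 1000/121)
  55t² + 60t − 1675 = ((1331/40)t + 8107/40)((200/121)t − 1000/121) + (0)
Last nonzero remainder: (200/121)t − 1000/121. Dividing through by 200/121 gives the monic gcd t − 5.
Cancel t − 5 from numerator and denominator to get the reduced form.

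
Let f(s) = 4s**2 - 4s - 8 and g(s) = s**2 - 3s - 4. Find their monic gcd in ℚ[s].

Euclidean algorithm in ℚ[s]:
  4s**2 - 4s - 8 = (4)(s**2 - 3s - 4) + (8s + 8)
  s**2 - 3s - 4 = ((1/8)s - 1/2)(8s + 8) + (0)
Last nonzero remainder: 8s + 8. Dividing through by 8 gives the monic gcd s + 1.

s + 1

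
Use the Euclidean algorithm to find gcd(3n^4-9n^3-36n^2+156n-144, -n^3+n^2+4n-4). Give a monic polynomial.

Euclidean algorithm in ℚ[n]:
  3n^4-9n^3-36n^2+156n-144 = (-3n+6)(-n^3+n^2+4n-4) + (-30n^2+120n-120)
  -n^3+n^2+4n-4 = ((1/30)n+1/10)(-30n^2+120n-120) + (-4n+8)
  -30n^2+120n-120 = ((15/2)n-15)(-4n+8) + (0)
Last nonzero remainder: -4n+8. Dividing through by -4 gives the monic gcd n-2.

n-2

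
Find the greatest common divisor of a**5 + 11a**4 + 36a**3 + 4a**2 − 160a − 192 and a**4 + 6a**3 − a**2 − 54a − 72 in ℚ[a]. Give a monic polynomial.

By polynomial division,
  a**5 + 11a**4 + 36a**3 + 4a**2 − 160a − 192 = (a + 5)(a**4 + 6a**3 − a**2 − 54a − 72) + (7a**3 + 63a**2 + 182a + 168)
  a**4 + 6a**3 − a**2 − 54a − 72 = ((1/7)a − 3/7)(7a**3 + 63a**2 + 182a + 168) + (0)
Last nonzero remainder: 7a**3 + 63a**2 + 182a + 168. Dividing through by 7 gives the monic gcd a**3 + 9a**2 + 26a + 24.

a**3 + 9a**2 + 26a + 24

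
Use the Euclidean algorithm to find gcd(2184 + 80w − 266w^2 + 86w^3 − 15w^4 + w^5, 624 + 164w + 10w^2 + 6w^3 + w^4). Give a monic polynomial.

26 − 4w + w^2

Apply the Euclidean algorithm:
  w^5 − 15w^4 + 86w^3 − 266w^2 + 80w + 2184 = (w − 21)(w^4 + 6w^3 + 10w^2 + 164w + 624) + (202w^3 − 220w^2 + 2900w + 15288)
  w^4 + 6w^3 + 10w^2 + 164w + 624 = ((1/202)w + 358/10201)(202w^3 − 220w^2 + 2900w + 15288) + ((34320/10201)w^2 − (137280/10201)w + 892320/10201)
  202w^3 − 220w^2 + 2900w + 15288 = ((1030301/17160)w + 499849/2860)((34320/10201)w^2 − (137280/10201)w + 892320/10201) + (0)
Last nonzero remainder: (34320/10201)w^2 − (137280/10201)w + 892320/10201. Dividing through by 34320/10201 gives the monic gcd w^2 − 4w + 26.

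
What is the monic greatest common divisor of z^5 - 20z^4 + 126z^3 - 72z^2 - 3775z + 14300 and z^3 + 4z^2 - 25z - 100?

z^2 - 25

Repeated division with remainder:
  z^5 - 20z^4 + 126z^3 - 72z^2 - 3775z + 14300 = (z^2 - 24z + 247)(z^3 + 4z^2 - 25z - 100) + (-1560z^2 + 39000)
  z^3 + 4z^2 - 25z - 100 = (-(1/1560)z - 1/390)(-1560z^2 + 39000) + (0)
Last nonzero remainder: -1560z^2 + 39000. Dividing through by -1560 gives the monic gcd z^2 - 25.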